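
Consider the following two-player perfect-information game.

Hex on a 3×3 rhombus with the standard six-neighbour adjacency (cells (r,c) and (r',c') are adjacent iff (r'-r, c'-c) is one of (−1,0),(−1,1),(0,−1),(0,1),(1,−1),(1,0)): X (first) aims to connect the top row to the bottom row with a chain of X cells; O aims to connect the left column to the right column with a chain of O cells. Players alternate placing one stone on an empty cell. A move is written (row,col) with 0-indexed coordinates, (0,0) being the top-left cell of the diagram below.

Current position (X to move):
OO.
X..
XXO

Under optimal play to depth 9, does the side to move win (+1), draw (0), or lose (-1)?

value(OO./X../XXO, X) = +1

ply 1, X at OO./X../XXO | (0,2)=+1→OOX/X../XXO*; (1,1)=-1→OO./XX./XXO; (1,2)=-1→OO./X.X/XXO
ply 2, O at OOX/X../XXO | (1,1)=-1→OOX/XO./XXO*; (1,2)=-1→OOX/X.O/XXO
ply 3, X at OOX/XO./XXO | (1,2)=+1→OOX/XOX/XXO*
ply 4: OOX/XOX/XXO is terminal -1 (O); from OO./X../XXO depth 9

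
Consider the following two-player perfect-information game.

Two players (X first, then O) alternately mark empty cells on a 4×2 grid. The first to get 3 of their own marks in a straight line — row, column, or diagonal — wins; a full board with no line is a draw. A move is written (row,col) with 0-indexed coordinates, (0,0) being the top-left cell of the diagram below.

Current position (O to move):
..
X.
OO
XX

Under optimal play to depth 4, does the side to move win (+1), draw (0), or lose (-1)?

p1 O@[../X./OO/XX]: (0,0)[O./X./OO/XX]+0* (0,1)[.O/X./OO/XX]+0 (1,1)[../XO/OO/XX]+0
p2 X@[O./X./OO/XX]: (0,1)[OX/X./OO/XX]+0* (1,1)[O./XX/OO/XX]+0
p3 O@[OX/X./OO/XX]: (1,1)[OX/XO/OO/XX]+0*
p4 X@[OX/XO/OO/XX] terminal +0; root [../X./OO/XX] d4

value(../X./OO/XX, O) = 0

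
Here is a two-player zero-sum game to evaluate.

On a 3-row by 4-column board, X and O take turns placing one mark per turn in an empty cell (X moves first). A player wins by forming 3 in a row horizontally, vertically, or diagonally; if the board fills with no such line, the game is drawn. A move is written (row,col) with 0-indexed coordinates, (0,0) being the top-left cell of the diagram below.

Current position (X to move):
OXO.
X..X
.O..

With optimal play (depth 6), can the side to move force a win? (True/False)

[OXO./X..X/.O..] X move#1: (0,3):+0/OXOX/X..X/.O.., (1,1):-1/OXO./XX.X/.O.., (1,2):+1/OXO./X.XX/.O..*, (2,0):-1/OXO./X..X/XO.., (2,2):+0/OXO./X..X/.OX., (2,3):+1/OXO./X..X/.O.X
[OXO./X.XX/.O..] O move#2: (0,3):-1/OXOO/X.XX/.O..*, (1,1):-1/OXO./XOXX/.O.., (2,0):-1/OXO./X.XX/OO.., (2,2):-1/OXO./X.XX/.OO., (2,3):-1/OXO./X.XX/.O.O
[OXOO/X.XX/.O..] X move#3: (1,1):+1/OXOO/XXXX/.O..*, (2,0):+1/OXOO/X.XX/XO.., (2,2):+1/OXOO/X.XX/.OX., (2,3):+1/OXOO/X.XX/.O.X
[OXOO/XXXX/.O..] end (terminal -1, O#4); searched OXO./X..X/.O.. to 6

X winning at [OXO./X..X/.O..]: True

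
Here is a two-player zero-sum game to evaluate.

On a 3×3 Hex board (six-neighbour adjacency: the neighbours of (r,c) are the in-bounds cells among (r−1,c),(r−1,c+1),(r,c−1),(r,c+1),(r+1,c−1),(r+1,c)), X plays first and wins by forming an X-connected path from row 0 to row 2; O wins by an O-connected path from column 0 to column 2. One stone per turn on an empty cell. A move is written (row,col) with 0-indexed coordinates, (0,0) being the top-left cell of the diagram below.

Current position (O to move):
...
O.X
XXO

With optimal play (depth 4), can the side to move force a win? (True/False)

[.../O.X/XXO] O move#1: (0,0):-1/O../O.X/XXO, (0,1):-1/.O./O.X/XXO, (0,2):+1/..O/O.X/XXO*, (1,1):-1/.../OOX/XXO
[..O/O.X/XXO] X move#2: (0,0):-1/X.O/O.X/XXO*, (0,1):-1/.XO/O.X/XXO, (1,1):-1/..O/OXX/XXO
[X.O/O.X/XXO] O move#3: (0,1):+1/XOO/O.X/XXO*, (1,1):+1/X.O/OOX/XXO
[XOO/O.X/XXO] end (terminal -1, X#4); searched .../O.X/XXO to 4

O winning at [.../O.X/XXO]: True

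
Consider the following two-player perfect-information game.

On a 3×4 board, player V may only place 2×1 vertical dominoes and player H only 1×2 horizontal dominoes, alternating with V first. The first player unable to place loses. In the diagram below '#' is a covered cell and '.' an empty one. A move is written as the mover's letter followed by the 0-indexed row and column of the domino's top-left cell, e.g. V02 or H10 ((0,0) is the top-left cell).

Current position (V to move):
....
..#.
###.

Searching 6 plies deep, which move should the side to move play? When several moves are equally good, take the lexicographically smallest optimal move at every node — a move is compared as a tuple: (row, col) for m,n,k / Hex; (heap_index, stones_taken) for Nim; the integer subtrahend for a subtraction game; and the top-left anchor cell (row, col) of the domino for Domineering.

p1 V@[..../..#./###.]: V00[#.../#.#./###.]+1* V01[.#../.##./###.]+1 V03[...#/..##/###.]-1 V13[..../..##/####]-1
p2 H@[#.../#.#./###.]: H01[###./#.#./###.]-1* H02[#.##/#.#./###.]-1
p3 V@[###./#.#./###.]: V03[####/#.##/###.]+1* V13[###./#.##/####]+1
p4 H@[####/#.##/###.] terminal -1; root [..../..#./###.] d6

V's best at [..../..#./###.]: V00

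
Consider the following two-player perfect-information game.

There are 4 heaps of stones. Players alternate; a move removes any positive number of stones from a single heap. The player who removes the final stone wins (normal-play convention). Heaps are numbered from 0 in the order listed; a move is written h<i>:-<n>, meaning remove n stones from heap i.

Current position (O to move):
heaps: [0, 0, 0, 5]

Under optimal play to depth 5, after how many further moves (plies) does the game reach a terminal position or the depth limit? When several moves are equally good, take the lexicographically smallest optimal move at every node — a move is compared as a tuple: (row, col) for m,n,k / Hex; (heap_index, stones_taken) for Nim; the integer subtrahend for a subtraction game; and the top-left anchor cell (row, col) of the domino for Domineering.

ply 1, O at (0,0,0,5) | h3:-1=-1→(0,0,0,4); h3:-2=-1→(0,0,0,3); h3:-3=-1→(0,0,0,2); h3:-4=-1→(0,0,0,1); h3:-5=+1→(0,0,0,0)*
ply 2: (0,0,0,0) is terminal -1 (X); from (0,0,0,5) depth 5

PV length from [(0,0,0,5)]: 1 ply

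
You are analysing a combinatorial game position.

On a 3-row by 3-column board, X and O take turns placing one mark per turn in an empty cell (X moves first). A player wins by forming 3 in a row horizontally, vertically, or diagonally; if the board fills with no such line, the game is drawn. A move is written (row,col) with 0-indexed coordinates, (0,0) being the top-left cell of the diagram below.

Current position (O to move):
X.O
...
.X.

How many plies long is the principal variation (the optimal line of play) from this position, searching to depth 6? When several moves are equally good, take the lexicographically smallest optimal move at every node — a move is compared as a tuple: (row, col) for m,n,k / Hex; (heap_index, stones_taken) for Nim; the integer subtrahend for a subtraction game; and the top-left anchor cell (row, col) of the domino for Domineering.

[X.O/.../.X.] O move#1: (0,1):-1/XOO/.../.X., (1,0):-1/X.O/O../.X., (1,1):-1/X.O/.O./.X., (1,2):-1/X.O/..O/.X., (2,0):-1/X.O/.../OX., (2,2):+0/X.O/.../.XO*
[X.O/.../.XO] X move#2: (0,1):-1/XXO/.../.XO, (1,0):-1/X.O/X../.XO, (1,1):-1/X.O/.X./.XO, (1,2):+0/X.O/..X/.XO*, (2,0):-1/X.O/.../XXO
[X.O/..X/.XO] O move#3: (0,1):-1/XOO/..X/.XO, (1,0):+0/X.O/O.X/.XO*, (1,1):+0/X.O/.OX/.XO, (2,0):-1/X.O/..X/OXO
[X.O/O.X/.XO] X move#4: (0,1):+0/XXO/O.X/.XO*, (1,1):+0/X.O/OXX/.XO, (2,0):+0/X.O/O.X/XXO
[XXO/O.X/.XO] O move#5: (1,1):+0/XXO/OOX/.XO*, (2,0):-1/XXO/O.X/OXO
[XXO/OOX/.XO] X move#6: (2,0):+0/XXO/OOX/XXO*
[XXO/OOX/XXO] end (terminal +0, O#7); searched X.O/.../.X. to 6

PV length from [X.O/.../.X.]: 6 plies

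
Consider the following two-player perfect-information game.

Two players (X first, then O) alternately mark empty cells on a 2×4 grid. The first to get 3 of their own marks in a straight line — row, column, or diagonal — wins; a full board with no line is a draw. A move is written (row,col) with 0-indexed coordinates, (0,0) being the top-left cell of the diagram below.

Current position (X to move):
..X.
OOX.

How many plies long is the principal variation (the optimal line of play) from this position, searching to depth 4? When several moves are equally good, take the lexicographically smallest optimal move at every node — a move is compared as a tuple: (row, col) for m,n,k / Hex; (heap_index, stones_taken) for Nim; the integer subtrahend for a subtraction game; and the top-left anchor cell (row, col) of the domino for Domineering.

p1 X@[..X./OOX.]: (0,0)[X.X./OOX.]+0 (0,1)[.XX./OOX.]+1* (0,3)[..XX/OOX.]+0 (1,3)[..X./OOXX]+0
p2 O@[.XX./OOX.]: (0,0)[OXX./OOX.]-1* (0,3)[.XXO/OOX.]-1 (1,3)[.XX./OOXO]-1
p3 X@[OXX./OOX.]: (0,3)[OXXX/OOX.]+1* (1,3)[OXX./OOXX]+0
p4 O@[OXXX/OOX.] terminal -1; root [..X./OOX.] d4

PV length from [..X./OOX.]: 3 plies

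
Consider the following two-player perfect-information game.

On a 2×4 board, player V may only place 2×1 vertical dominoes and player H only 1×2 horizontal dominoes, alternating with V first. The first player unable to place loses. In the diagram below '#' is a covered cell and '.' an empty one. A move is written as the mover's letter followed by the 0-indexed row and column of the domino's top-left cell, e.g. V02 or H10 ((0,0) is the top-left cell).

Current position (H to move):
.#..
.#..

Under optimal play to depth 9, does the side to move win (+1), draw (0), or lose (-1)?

ply 1, H at .#../.#.. | H02=+1→.###/.#..*; H12=+1→.#../.###
ply 2, V at .###/.#.. | V00=-1→####/##..*
ply 3, H at ####/##.. | H12=+1→####/####*
ply 4: ####/#### is terminal -1 (V); from .#../.#.. depth 9

value(.#../.#.., H) = +1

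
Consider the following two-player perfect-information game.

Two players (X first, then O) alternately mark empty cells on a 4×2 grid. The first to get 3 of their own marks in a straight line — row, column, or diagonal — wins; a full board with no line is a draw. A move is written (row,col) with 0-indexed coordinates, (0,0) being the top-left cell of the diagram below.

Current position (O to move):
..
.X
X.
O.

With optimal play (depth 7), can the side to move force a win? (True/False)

ply 1, O at ../.X/X./O. | (0,0)=-1→O./.X/X./O.; (0,1)=+0→.O/.X/X./O.*; (1,0)=-1→../OX/X./O.; (2,1)=+0→../.X/XO/O.; (3,1)=+0→../.X/X./OO
ply 2, X at .O/.X/X./O. | (0,0)=+0→XO/.X/X./O.*; (1,0)=+0→.O/XX/X./O.; (2,1)=+0→.O/.X/XX/O.; (3,1)=+0→.O/.X/X./OX
ply 3, O at XO/.X/X./O. | (1,0)=+0→XO/OX/X./O.*; (2,1)=-1→XO/.X/XO/O.; (3,1)=-1→XO/.X/X./OO
ply 4, X at XO/OX/X./O. | (2,1)=+0→XO/OX/XX/O.*; (3,1)=+0→XO/OX/X./OX
ply 5, O at XO/OX/XX/O. | (3,1)=+0→XO/OX/XX/OO*
ply 6: XO/OX/XX/OO is terminal +0 (X); from ../.X/X./O. depth 7

O winning at [../.X/X./O.]: False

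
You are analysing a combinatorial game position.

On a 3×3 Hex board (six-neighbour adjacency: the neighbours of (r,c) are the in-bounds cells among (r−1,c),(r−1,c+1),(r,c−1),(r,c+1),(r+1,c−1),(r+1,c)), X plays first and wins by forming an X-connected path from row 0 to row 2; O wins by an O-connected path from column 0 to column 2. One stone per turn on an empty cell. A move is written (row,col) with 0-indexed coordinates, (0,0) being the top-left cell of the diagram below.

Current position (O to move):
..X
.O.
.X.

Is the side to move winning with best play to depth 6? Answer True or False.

O winning at [..X/.O./.X.]: True

p1 O@[..X/.O./.X.]: (0,0)[O.X/.O./.X.]-1 (0,1)[.OX/.O./.X.]-1 (1,0)[..X/OO./.X.]-1 (1,2)[..X/.OO/.X.]+1* (2,0)[..X/.O./OX.]-1 (2,2)[..X/.O./.XO]-1
p2 X@[..X/.OO/.X.]: (0,0)[X.X/.OO/.X.]-1* (0,1)[.XX/.OO/.X.]-1 (1,0)[..X/XOO/.X.]-1 (2,0)[..X/.OO/XX.]-1 (2,2)[..X/.OO/.XX]-1
p3 O@[X.X/.OO/.X.]: (0,1)[XOX/.OO/.X.]+1* (1,0)[X.X/OOO/.X.]+1 (2,0)[X.X/.OO/OX.]+1 (2,2)[X.X/.OO/.XO]+1
p4 X@[XOX/.OO/.X.]: (1,0)[XOX/XOO/.X.]-1* (2,0)[XOX/.OO/XX.]-1 (2,2)[XOX/.OO/.XX]-1
p5 O@[XOX/XOO/.X.]: (2,0)[XOX/XOO/OX.]+1* (2,2)[XOX/XOO/.XO]-1
p6 X@[XOX/XOO/OX.] terminal -1; root [..X/.O./.X.] d6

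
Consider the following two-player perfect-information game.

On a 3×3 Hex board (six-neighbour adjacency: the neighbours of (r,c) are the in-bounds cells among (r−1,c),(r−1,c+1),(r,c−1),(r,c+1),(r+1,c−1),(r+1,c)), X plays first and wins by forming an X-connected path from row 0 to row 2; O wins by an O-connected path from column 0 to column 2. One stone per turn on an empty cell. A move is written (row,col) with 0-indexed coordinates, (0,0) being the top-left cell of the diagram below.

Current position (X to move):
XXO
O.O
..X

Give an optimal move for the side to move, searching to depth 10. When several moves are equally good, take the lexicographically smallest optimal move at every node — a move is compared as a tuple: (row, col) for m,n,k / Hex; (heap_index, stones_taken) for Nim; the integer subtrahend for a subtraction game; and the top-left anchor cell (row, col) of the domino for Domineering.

[XXO/O.O/..X] X move#1: (1,1):+1/XXO/OXO/..X*, (2,0):-1/XXO/O.O/X.X, (2,1):-1/XXO/O.O/.XX
[XXO/OXO/..X] O move#2: (2,0):-1/XXO/OXO/O.X*, (2,1):-1/XXO/OXO/.OX
[XXO/OXO/O.X] X move#3: (2,1):+1/XXO/OXO/OXX*
[XXO/OXO/OXX] end (terminal -1, O#4); searched XXO/O.O/..X to 10

X's best at [XXO/O.O/..X]: (1,1)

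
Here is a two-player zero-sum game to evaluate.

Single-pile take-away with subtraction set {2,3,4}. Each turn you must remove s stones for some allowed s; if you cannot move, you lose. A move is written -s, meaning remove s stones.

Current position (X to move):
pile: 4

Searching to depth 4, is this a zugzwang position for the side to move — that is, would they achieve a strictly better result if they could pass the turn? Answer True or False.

p1 X@[4]: -2[2]-1 -3[1]+1* -4[0]+1
p2 O@[1] terminal -1; root [4] d4
suppose X passes — search the same position with O to move:
pass> p1 O@[4]: -2[2]-1 -3[1]+1* -4[0]+1
pass> p2 X@[1] terminal -1; root [4] d4
for X: play +1, pass -1

zugzwang(4, X) = False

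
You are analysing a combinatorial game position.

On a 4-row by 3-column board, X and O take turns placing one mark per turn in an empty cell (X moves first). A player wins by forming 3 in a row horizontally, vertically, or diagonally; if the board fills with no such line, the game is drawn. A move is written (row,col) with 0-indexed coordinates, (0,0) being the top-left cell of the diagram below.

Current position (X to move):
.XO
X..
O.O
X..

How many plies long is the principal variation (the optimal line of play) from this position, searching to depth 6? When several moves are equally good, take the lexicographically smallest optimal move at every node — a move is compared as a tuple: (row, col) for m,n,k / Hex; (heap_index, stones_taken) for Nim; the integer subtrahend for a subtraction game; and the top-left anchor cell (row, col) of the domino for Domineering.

p1 X@[.XO/X../O.O/X..]: (0,0)[XXO/X../O.O/X..]-1* (1,1)[.XO/XX./O.O/X..]-1 (1,2)[.XO/X.X/O.O/X..]-1 (2,1)[.XO/X../OXO/X..]-1 (3,1)[.XO/X../O.O/XX.]-1 (3,2)[.XO/X../O.O/X.X]-1
p2 O@[XXO/X../O.O/X..]: (1,1)[XXO/XO./O.O/X..]+1* (1,2)[XXO/X.O/O.O/X..]+1 (2,1)[XXO/X../OOO/X..]+1 (3,1)[XXO/X../O.O/XO.]+1 (3,2)[XXO/X../O.O/X.O]+1
p3 X@[XXO/XO./O.O/X..] terminal -1; root [.XO/X../O.O/X..] d6

PV length from [.XO/X../O.O/X..]: 2 plies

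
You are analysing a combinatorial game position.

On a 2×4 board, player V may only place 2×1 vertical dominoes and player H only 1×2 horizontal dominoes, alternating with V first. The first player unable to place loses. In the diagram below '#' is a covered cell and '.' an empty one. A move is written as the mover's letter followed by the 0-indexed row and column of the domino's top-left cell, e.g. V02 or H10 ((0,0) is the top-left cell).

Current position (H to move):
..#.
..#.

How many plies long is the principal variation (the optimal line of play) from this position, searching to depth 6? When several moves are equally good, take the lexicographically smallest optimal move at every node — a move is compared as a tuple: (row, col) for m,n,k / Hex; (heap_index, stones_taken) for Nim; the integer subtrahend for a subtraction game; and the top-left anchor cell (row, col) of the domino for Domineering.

ply 1, H at ..#./..#. | H00=+1→###./..#.*; H10=+1→..#./###.
ply 2, V at ###./..#. | V03=-1→####/..##*
ply 3, H at ####/..## | H10=+1→####/####*
ply 4: ####/#### is terminal -1 (V); from ..#./..#. depth 6

PV length from [..#./..#.]: 3 plies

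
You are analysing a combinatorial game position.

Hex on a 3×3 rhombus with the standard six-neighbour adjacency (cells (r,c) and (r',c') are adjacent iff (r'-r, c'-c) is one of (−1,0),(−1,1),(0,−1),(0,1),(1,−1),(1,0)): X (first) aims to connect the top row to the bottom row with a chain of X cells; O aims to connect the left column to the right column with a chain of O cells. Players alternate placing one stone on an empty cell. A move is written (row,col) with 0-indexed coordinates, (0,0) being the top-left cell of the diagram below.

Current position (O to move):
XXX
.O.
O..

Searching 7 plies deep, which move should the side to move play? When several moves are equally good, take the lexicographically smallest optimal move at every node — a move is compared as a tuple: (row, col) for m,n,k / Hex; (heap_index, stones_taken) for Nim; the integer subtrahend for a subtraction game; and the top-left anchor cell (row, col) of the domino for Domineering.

ply 1, O at XXX/.O./O.. | (1,0)=-1→XXX/OO./O..; (1,2)=+1→XXX/.OO/O..*; (2,1)=+1→XXX/.O./OO.; (2,2)=+1→XXX/.O./O.O
ply 2: XXX/.OO/O.. is terminal -1 (X); from XXX/.O./O.. depth 7

O's best at [XXX/.O./O..]: (1,2)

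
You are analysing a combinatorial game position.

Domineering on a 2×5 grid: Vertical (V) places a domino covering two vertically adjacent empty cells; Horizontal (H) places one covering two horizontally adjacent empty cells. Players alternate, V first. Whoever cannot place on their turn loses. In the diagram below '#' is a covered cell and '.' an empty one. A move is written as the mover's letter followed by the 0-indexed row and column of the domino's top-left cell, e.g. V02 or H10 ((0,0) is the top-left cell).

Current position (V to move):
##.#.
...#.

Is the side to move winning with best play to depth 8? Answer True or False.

V winning at [##.#./...#.]: True

p1 V@[##.#./...#.]: V02[####./..##.]+1* V04[##.##/...##]-1
p2 H@[####./..##.]: H10[####./####.]-1*
p3 V@[####./####.]: V04[#####/#####]+1*
p4 H@[#####/#####] terminal -1; root [##.#./...#.] d8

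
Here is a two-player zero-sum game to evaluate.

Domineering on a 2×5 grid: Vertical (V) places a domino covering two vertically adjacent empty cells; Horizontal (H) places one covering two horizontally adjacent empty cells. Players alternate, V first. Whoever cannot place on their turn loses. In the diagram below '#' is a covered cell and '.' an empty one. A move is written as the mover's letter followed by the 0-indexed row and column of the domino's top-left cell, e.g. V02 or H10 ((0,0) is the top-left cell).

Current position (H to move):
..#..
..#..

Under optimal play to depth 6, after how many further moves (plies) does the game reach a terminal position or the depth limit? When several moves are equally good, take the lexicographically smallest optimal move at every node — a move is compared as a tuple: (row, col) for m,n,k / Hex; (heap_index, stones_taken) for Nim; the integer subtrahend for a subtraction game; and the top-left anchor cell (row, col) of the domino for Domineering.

p1 H@[..#../..#..]: H00[###../..#..]-1* H03[..###/..#..]-1 H10[..#../###..]-1 H13[..#../..###]-1
p2 V@[###../..#..]: V03[####./..##.]+1* V04[###.#/..#.#]+1
p3 H@[####./..##.]: H10[####./####.]-1*
p4 V@[####./####.]: V04[#####/#####]+1*
p5 H@[#####/#####] terminal -1; root [..#../..#..] d6

PV length from [..#../..#..]: 4 plies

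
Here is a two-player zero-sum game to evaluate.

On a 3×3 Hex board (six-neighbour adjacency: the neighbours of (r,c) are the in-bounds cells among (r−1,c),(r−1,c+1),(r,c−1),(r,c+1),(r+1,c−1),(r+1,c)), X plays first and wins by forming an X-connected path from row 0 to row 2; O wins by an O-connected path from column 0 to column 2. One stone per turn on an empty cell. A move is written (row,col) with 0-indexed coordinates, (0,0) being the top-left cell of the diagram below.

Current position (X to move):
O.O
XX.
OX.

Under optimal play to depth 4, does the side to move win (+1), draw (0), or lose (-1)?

value(O.O/XX./OX., X) = +1

p1 X@[O.O/XX./OX.]: (0,1)[OXO/XX./OX.]+1* (1,2)[O.O/XXX/OX.]-1 (2,2)[O.O/XX./OXX]-1
p2 O@[OXO/XX./OX.] terminal -1; root [O.O/XX./OX.] d4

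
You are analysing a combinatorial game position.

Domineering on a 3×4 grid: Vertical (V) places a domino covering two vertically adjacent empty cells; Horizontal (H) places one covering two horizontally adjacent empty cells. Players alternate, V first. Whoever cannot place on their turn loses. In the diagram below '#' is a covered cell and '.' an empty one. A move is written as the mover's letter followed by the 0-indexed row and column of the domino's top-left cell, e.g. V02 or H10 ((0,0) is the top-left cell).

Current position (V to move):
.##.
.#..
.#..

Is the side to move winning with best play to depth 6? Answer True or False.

V winning at [.##./.#../.#..]: True

[.##./.#../.#..] V move#1: V00:-1/###./##../.#.., V03:+1/.###/.#.#/.#..*, V10:-1/.##./##../##.., V12:+1/.##./.##./.##., V13:+1/.##./.#.#/.#.#
[.###/.#.#/.#..] H move#2: H22:-1/.###/.#.#/.###*
[.###/.#.#/.###] V move#3: V00:+1/####/##.#/.###*, V10:+1/.###/##.#/####
[####/##.#/.###] end (terminal -1, H#4); searched .##./.#../.#.. to 6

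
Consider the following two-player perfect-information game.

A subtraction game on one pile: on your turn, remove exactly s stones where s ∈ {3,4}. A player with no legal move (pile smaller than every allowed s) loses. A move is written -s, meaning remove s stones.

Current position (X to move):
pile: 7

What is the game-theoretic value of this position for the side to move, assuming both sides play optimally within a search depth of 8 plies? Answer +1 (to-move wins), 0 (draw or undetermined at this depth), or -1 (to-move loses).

[7] X move#1: -3:-1/4*, -4:-1/3
[4] O move#2: -3:+1/1*, -4:+1/0
[1] end (terminal -1, X#3); searched 7 to 8

value(7, X) = -1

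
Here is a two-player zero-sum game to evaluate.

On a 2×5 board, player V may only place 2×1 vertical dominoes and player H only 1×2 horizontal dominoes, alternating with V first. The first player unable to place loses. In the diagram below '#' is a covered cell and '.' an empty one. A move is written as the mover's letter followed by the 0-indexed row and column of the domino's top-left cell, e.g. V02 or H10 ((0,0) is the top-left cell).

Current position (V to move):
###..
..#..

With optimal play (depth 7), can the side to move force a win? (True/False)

V winning at [###../..#..]: True

p1 V@[###../..#..]: V03[####./..##.]+1* V04[###.#/..#.#]+1
p2 H@[####./..##.]: H10[####./####.]-1*
p3 V@[####./####.]: V04[#####/#####]+1*
p4 H@[#####/#####] terminal -1; root [###../..#..] d7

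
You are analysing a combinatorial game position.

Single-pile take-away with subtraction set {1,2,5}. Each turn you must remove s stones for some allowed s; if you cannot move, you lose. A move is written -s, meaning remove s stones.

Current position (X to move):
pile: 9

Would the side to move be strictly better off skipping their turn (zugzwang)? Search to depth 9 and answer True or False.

zugzwang(9, X) = True

[9] X move#1: -1:-1/8*, -2:-1/7, -5:-1/4
[8] O move#2: -1:-1/7, -2:+1/6*, -5:+1/3
[6] X move#3: -1:-1/5*, -2:-1/4, -5:-1/1
[5] O move#4: -1:-1/4, -2:+1/3*, -5:+1/0
[3] X move#5: -1:-1/2*, -2:-1/1
[2] O move#6: -1:-1/1, -2:+1/0*
[0] end (terminal -1, X#7); searched 9 to 9
suppose X passes — search the same position with O to move:
pass> [9] O move#1: -1:-1/8*, -2:-1/7, -5:-1/4
pass> [8] X move#2: -1:-1/7, -2:+1/6*, -5:+1/3
pass> [6] O move#3: -1:-1/5*, -2:-1/4, -5:-1/1
pass> [5] X move#4: -1:-1/4, -2:+1/3*, -5:+1/0
pass> [3] O move#5: -1:-1/2*, -2:-1/1
pass> [2] X move#6: -1:-1/1, -2:+1/0*
pass> [0] end (terminal -1, O#7); searched 9 to 9
for X: play -1, pass +1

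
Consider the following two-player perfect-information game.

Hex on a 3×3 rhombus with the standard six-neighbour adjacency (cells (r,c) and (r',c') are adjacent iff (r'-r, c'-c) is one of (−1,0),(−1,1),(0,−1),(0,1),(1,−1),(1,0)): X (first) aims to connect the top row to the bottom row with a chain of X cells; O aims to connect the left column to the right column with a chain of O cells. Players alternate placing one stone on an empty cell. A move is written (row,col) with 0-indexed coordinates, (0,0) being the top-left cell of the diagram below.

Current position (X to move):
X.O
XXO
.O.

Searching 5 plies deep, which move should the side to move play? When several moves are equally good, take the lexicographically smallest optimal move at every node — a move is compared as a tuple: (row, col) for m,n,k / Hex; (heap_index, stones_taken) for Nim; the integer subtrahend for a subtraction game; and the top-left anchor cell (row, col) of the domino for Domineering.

[X.O/XXO/.O.] X move#1: (0,1):-1/XXO/XXO/.O., (2,0):+1/X.O/XXO/XO.*, (2,2):-1/X.O/XXO/.OX
[X.O/XXO/XO.] end (terminal -1, O#2); searched X.O/XXO/.O. to 5

X's best at [X.O/XXO/.O.]: (2,0)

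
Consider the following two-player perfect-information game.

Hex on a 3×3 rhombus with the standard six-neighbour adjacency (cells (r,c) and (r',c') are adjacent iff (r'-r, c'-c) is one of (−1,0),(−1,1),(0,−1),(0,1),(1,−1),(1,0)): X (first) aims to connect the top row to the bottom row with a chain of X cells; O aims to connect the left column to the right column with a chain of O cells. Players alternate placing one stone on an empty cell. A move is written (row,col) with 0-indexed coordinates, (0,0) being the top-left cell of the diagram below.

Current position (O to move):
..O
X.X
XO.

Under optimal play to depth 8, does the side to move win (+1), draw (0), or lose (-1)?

ply 1, O at ..O/X.X/XO. | (0,0)=-1→O.O/X.X/XO.*; (0,1)=-1→.OO/X.X/XO.; (1,1)=-1→..O/XOX/XO.; (2,2)=-1→..O/X.X/XOO
ply 2, X at O.O/X.X/XO. | (0,1)=+1→OXO/X.X/XO.*; (1,1)=-1→O.O/XXX/XO.; (2,2)=-1→O.O/X.X/XOX
ply 3: OXO/X.X/XO. is terminal -1 (O); from ..O/X.X/XO. depth 8

value(..O/X.X/XO., O) = -1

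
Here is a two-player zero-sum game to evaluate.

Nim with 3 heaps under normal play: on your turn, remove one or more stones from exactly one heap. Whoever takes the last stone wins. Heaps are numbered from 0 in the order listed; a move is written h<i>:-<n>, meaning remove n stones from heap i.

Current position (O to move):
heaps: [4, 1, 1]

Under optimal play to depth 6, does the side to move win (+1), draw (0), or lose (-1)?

ply 1, O at (4,1,1) | h0:-1=-1→(3,1,1); h0:-2=-1→(2,1,1); h0:-3=-1→(1,1,1); h0:-4=+1→(0,1,1)*; h1:-1=-1→(4,0,1); h2:-1=-1→(4,1,0)
ply 2, X at (0,1,1) | h1:-1=-1→(0,0,1)*; h2:-1=-1→(0,1,0)
ply 3, O at (0,0,1) | h2:-1=+1→(0,0,0)*
ply 4: (0,0,0) is terminal -1 (X); from (4,1,1) depth 6

value((4,1,1), O) = +1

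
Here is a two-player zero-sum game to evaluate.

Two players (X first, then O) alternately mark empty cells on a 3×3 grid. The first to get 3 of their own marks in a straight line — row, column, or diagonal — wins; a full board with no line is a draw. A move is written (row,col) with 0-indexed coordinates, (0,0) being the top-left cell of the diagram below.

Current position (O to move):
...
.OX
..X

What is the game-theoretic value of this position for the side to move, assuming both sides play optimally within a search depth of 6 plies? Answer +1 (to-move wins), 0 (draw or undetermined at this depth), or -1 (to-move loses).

p1 O@[.../.OX/..X]: (0,0)[O../.OX/..X]-1 (0,1)[.O./.OX/..X]-1 (0,2)[..O/.OX/..X]+0* (1,0)[.../OOX/..X]-1 (2,0)[.../.OX/O.X]-1 (2,1)[.../.OX/.OX]-1
p2 X@[..O/.OX/..X]: (0,0)[X.O/.OX/..X]-1 (0,1)[.XO/.OX/..X]-1 (1,0)[..O/XOX/..X]-1 (2,0)[..O/.OX/X.X]+0* (2,1)[..O/.OX/.XX]-1
p3 O@[..O/.OX/X.X]: (0,0)[O.O/.OX/X.X]-1 (0,1)[.OO/.OX/X.X]-1 (1,0)[..O/OOX/X.X]-1 (2,1)[..O/.OX/XOX]+0*
p4 X@[..O/.OX/XOX]: (0,0)[X.O/.OX/XOX]-1 (0,1)[.XO/.OX/XOX]+0* (1,0)[..O/XOX/XOX]-1
p5 O@[.XO/.OX/XOX]: (0,0)[OXO/.OX/XOX]+0* (1,0)[.XO/OOX/XOX]+0
p6 X@[OXO/.OX/XOX]: (1,0)[OXO/XOX/XOX]+0*
p7 O@[OXO/XOX/XOX] terminal +0; root [.../.OX/..X] d6

value(.../.OX/..X, O) = 0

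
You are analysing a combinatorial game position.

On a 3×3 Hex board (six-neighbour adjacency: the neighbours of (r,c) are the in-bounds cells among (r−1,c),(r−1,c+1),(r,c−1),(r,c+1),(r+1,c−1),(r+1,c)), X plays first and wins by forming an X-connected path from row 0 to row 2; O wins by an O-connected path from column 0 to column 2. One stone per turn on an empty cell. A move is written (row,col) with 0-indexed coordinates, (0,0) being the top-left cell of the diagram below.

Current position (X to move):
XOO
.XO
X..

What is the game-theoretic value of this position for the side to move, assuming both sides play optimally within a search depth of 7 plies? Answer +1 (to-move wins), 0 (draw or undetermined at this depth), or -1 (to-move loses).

value(XOO/.XO/X.., X) = +1

[XOO/.XO/X..] X move#1: (1,0):+1/XOO/XXO/X..*, (2,1):-1/XOO/.XO/XX., (2,2):-1/XOO/.XO/X.X
[XOO/XXO/X..] end (terminal -1, O#2); searched XOO/.XO/X.. to 7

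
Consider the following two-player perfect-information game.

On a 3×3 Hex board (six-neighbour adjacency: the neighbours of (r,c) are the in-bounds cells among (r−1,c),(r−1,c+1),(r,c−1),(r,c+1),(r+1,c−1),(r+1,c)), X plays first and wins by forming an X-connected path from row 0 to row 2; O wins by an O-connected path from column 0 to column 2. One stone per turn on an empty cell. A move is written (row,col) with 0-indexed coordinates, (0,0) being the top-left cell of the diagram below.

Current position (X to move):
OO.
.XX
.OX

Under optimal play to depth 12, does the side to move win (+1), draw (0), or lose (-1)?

p1 X@[OO./.XX/.OX]: (0,2)[OOX/.XX/.OX]+1* (1,0)[OO./XXX/.OX]-1 (2,0)[OO./.XX/XOX]-1
p2 O@[OOX/.XX/.OX] terminal -1; root [OO./.XX/.OX] d12

value(OO./.XX/.OX, X) = +1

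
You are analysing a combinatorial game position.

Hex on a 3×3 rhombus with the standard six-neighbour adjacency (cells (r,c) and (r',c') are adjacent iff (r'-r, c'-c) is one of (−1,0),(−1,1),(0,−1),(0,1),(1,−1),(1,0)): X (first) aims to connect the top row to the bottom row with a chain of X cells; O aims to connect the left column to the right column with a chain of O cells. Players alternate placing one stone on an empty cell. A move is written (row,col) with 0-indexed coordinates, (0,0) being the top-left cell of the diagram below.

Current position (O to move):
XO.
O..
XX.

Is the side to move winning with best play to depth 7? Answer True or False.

O winning at [XO./O../XX.]: True

[XO./O../XX.] O move#1: (0,2):+1/XOO/O../XX.*, (1,1):+1/XO./OO./XX., (1,2):+1/XO./O.O/XX., (2,2):-1/XO./O../XXO
[XOO/O../XX.] end (terminal -1, X#2); searched XO./O../XX. to 7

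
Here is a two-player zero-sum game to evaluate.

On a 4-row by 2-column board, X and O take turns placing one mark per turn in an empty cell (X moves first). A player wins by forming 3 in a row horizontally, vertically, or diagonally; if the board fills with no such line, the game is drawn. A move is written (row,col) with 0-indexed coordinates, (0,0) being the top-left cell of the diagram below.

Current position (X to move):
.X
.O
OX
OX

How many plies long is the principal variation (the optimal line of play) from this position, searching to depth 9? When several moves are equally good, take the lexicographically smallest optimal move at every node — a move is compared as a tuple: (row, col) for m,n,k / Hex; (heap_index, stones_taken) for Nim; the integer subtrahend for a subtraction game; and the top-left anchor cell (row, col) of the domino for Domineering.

PV length from [.X/.O/OX/OX]: 2 plies

[.X/.O/OX/OX] X move#1: (0,0):-1/XX/.O/OX/OX, (1,0):+0/.X/XO/OX/OX*
[.X/XO/OX/OX] O move#2: (0,0):+0/OX/XO/OX/OX*
[OX/XO/OX/OX] end (terminal +0, X#3); searched .X/.O/OX/OX to 9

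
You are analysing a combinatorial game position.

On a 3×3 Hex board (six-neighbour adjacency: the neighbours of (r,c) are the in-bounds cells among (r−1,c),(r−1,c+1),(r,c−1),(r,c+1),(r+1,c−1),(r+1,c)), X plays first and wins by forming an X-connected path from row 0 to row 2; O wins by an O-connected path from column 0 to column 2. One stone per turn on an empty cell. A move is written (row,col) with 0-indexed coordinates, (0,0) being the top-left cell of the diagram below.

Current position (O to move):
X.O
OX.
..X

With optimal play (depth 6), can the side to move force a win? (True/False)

p1 O@[X.O/OX./..X]: (0,1)[XOO/OX./..X]+1* (1,2)[X.O/OXO/..X]-1 (2,0)[X.O/OX./O.X]-1 (2,1)[X.O/OX./.OX]-1
p2 X@[XOO/OX./..X] terminal -1; root [X.O/OX./..X] d6

O winning at [X.O/OX./..X]: True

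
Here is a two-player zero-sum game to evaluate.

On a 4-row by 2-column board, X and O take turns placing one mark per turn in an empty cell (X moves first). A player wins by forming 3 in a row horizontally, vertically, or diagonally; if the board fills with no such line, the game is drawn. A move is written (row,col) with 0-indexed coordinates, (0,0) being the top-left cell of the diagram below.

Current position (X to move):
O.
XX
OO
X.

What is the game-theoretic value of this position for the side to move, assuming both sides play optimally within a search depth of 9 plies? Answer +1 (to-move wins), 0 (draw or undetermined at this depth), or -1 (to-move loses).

value(O./XX/OO/X., X) = 0

ply 1, X at O./XX/OO/X. | (0,1)=+0→OX/XX/OO/X.*; (3,1)=+0→O./XX/OO/XX
ply 2, O at OX/XX/OO/X. | (3,1)=+0→OX/XX/OO/XO*
ply 3: OX/XX/OO/XO is terminal +0 (X); from O./XX/OO/X. depth 9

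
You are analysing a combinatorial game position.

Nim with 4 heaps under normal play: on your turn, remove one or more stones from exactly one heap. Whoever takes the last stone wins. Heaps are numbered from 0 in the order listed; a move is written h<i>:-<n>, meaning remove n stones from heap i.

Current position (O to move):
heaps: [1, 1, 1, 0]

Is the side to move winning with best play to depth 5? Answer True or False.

O winning at [(1,1,1,0)]: True

p1 O@[(1,1,1,0)]: h0:-1[(0,1,1,0)]+1* h1:-1[(1,0,1,0)]+1 h2:-1[(1,1,0,0)]+1
p2 X@[(0,1,1,0)]: h1:-1[(0,0,1,0)]-1* h2:-1[(0,1,0,0)]-1
p3 O@[(0,0,1,0)]: h2:-1[(0,0,0,0)]+1*
p4 X@[(0,0,0,0)] terminal -1; root [(1,1,1,0)] d5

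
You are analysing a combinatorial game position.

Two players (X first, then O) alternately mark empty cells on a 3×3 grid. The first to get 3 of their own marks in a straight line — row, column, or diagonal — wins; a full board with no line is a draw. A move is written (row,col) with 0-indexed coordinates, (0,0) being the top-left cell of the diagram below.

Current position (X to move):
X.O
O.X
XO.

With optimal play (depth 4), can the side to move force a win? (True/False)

p1 X@[X.O/O.X/XO.]: (0,1)[XXO/O.X/XO.]+0* (1,1)[X.O/OXX/XO.]+0 (2,2)[X.O/O.X/XOX]+0
p2 O@[XXO/O.X/XO.]: (1,1)[XXO/OOX/XO.]+0* (2,2)[XXO/O.X/XOO]+0
p3 X@[XXO/OOX/XO.]: (2,2)[XXO/OOX/XOX]+0*
p4 O@[XXO/OOX/XOX] terminal +0; root [X.O/O.X/XO.] d4

X winning at [X.O/O.X/XO.]: False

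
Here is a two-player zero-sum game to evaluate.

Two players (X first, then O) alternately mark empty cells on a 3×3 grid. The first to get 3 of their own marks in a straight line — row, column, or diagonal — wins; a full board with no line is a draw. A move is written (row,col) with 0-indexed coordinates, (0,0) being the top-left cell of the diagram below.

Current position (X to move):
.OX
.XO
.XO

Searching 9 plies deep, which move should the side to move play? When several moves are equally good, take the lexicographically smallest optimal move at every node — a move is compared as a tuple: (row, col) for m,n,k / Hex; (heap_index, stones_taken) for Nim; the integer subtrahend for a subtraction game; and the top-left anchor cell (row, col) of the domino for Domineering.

p1 X@[.OX/.XO/.XO]: (0,0)[XOX/.XO/.XO]+0 (1,0)[.OX/XXO/.XO]+0 (2,0)[.OX/.XO/XXO]+1*
p2 O@[.OX/.XO/XXO] terminal -1; root [.OX/.XO/.XO] d9

X's best at [.OX/.XO/.XO]: (2,0)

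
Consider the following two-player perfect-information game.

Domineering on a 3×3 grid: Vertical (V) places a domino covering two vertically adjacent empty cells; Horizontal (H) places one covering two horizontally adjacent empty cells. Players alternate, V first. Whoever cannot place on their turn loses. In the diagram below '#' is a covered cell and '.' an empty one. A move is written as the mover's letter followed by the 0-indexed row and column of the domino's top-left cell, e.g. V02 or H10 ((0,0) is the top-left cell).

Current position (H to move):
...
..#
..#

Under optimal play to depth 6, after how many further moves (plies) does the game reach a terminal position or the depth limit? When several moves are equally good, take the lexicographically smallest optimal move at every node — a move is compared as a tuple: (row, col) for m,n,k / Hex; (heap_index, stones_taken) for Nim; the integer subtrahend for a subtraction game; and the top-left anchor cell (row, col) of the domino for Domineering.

PV length from [.../..#/..#]: 1 ply

p1 H@[.../..#/..#]: H00[##./..#/..#]-1 H01[.##/..#/..#]-1 H10[.../###/..#]+1* H20[.../..#/###]-1
p2 V@[.../###/..#] terminal -1; root [.../..#/..#] d6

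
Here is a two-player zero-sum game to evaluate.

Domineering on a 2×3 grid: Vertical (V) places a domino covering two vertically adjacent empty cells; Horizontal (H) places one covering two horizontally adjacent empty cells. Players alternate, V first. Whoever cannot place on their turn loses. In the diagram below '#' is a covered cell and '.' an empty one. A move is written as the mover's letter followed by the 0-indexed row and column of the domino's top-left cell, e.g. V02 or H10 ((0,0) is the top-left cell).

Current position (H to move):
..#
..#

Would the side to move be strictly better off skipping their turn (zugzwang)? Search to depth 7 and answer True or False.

zugzwang(..#/..#, H) = False

p1 H@[..#/..#]: H00[###/..#]+1* H10[..#/###]+1
p2 V@[###/..#] terminal -1; root [..#/..#] d7
if H skipped the turn, V would face:
~ p1 V@[..#/..#]: V00[#.#/#.#]+1* V01[.##/.##]+1
~ p2 H@[#.#/#.#] terminal -1; root [..#/..#] d7
compare (H): move=+1 vs pass=-1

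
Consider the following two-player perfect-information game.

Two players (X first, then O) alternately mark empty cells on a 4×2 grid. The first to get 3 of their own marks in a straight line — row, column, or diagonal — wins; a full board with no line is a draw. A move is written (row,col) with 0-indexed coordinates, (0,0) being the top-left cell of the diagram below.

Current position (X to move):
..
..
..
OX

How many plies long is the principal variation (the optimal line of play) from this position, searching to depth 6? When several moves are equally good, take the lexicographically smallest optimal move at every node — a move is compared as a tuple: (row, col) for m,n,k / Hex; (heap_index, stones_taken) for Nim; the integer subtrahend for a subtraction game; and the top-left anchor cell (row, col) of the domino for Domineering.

PV length from [../../../OX]: 6 plies

ply 1, X at ../../../OX | (0,0)=+0→X./../../OX*; (0,1)=+0→.X/../../OX; (1,0)=+0→../X./../OX; (1,1)=+0→../.X/../OX; (2,0)=+0→../../X./OX; (2,1)=+0→../../.X/OX
ply 2, O at X./../../OX | (0,1)=+0→XO/../../OX*; (1,0)=+0→X./O./../OX; (1,1)=+0→X./.O/../OX; (2,0)=+0→X./../O./OX; (2,1)=+0→X./../.O/OX
ply 3, X at XO/../../OX | (1,0)=+0→XO/X./../OX*; (1,1)=+0→XO/.X/../OX; (2,0)=+0→XO/../X./OX; (2,1)=+0→XO/../.X/OX
ply 4, O at XO/X./../OX | (1,1)=-1→XO/XO/../OX; (2,0)=+0→XO/X./O./OX*; (2,1)=-1→XO/X./.O/OX
ply 5, X at XO/X./O./OX | (1,1)=+0→XO/XX/O./OX*; (2,1)=+0→XO/X./OX/OX
ply 6, O at XO/XX/O./OX | (2,1)=+0→XO/XX/OO/OX*
ply 7: XO/XX/OO/OX is terminal +0 (X); from ../../../OX depth 6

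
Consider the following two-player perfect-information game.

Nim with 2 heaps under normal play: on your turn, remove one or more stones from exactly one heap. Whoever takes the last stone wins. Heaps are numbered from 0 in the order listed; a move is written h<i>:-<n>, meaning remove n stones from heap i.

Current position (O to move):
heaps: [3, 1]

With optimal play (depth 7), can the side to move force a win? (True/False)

O winning at [(3,1)]: True

ply 1, O at (3,1) | h0:-1=-1→(2,1); h0:-2=+1→(1,1)*; h0:-3=-1→(0,1); h1:-1=-1→(3,0)
ply 2, X at (1,1) | h0:-1=-1→(0,1)*; h1:-1=-1→(1,0)
ply 3, O at (0,1) | h1:-1=+1→(0,0)*
ply 4: (0,0) is terminal -1 (X); from (3,1) depth 7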